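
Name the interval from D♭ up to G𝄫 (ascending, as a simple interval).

diminished fourth

The letter names run D→G, a span of 3 letter steps, so the interval is some kind of fourth.
Db to Gbb is 4 semitones. A perfect fourth is 5, so 4 makes it diminished.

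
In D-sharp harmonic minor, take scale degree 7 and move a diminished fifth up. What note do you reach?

G#

Scale degree 7 of D# harmonic minor is C##.
A diminished fifth (6 semitones) above C## lands on the letter G, giving G#.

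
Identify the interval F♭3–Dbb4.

The letter names run F→D, a span of 5 letter steps, so the interval is some kind of sixth.
Fb to Dbb is 8 semitones. A major sixth is 9, so 8 makes it minor.

minor sixth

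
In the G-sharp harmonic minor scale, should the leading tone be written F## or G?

Each scale degree takes a distinct letter name. Degree 7 of a scale on G must use the letter F.
F## and G are enharmonically the same pitch, but only F## uses the letter F, so it is the correct spelling here.

F##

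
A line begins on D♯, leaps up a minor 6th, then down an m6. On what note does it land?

A minor sixth up from D# is B (letter B, 8 semitones up).
A minor sixth down from B is D# (letter D, 8 semitones down).

D#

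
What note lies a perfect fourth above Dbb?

Gbb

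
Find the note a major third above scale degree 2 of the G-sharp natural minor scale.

C##

Scale degree 2 of G# natural minor is A#.
A major third (4 semitones) above A# lands on the letter C, giving C##.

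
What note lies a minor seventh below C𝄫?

A seventh below C lands on the letter D.
A minor seventh spans 10 semitones, so Cbb moves to pitch class 0. On the letter D that is Dbb.

Dbb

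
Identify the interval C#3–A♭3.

diminished sixth

The letter names run C→A, a span of 5 letter steps, so the interval is some kind of sixth.
C# to Ab is 7 semitones. A major sixth is 9, so 7 makes it diminished.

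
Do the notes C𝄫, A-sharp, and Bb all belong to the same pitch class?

Yes

Cbb = pitch class 10 and A# = pitch class 10 and Bb = pitch class 10 — the same pitch class, so they are enharmonic equivalents.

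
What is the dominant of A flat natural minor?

Eb

The Ab natural minor scale runs Ab Bb Cb Db Eb Fb Gb.
Degree 5 is Eb.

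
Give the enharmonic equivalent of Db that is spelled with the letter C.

Db is pitch class 1. The letter C alone is pitch class 0.
To reach pitch class 1 from C requires an offset of +1 semitone, i.e. sharp: C#.

C#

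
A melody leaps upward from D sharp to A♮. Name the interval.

The letter names run D→A, a span of 4 letter steps, so the interval is some kind of fifth.
D# to A is 6 semitones. A perfect fifth is 7, so 6 makes it diminished.

diminished fifth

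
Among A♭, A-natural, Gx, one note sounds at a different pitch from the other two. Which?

Ab

In 12-tone equal temperament, enharmonic equivalents share a pitch class. Ab is pitch class 8; A is pitch class 9; G## is pitch class 9.
A and G## share pitch class 9, while Ab is pitch class 8.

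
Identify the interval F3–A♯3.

The letter names run F→A, a span of 2 letter steps, so the interval is some kind of third.
F to A# is 5 semitones. A major third is 4, so 5 makes it augmented.

augmented third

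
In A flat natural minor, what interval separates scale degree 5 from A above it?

Scale degree 5 of Ab natural minor is Eb.
Eb up to A: letters E→A make it a fourth; 6 semitones makes it augmented.

augmented fourth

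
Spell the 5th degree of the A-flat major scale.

Eb

The Ab major scale runs Ab Bb C Db Eb F G.
Degree 5 is Eb.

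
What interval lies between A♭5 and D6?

The letter names run A→D, a span of 3 letter steps, so the interval is some kind of fourth.
Ab to D is 6 semitones. A perfect fourth is 5, so 6 makes it augmented.

augmented fourth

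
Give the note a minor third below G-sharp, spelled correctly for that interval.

E#

G down a major third is Eb, so the target letter is E.
From G#, a minor third is 3 semitones down: E#.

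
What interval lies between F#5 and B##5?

doubly augmented fourth

Counting letters F–G–A–B gives a fourth.
F#→B## = 7 semitones, 2 wider than the perfect fourth (5), so doubly augmented.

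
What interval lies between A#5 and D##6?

augmented fourth

Counting letters A–B–C–D gives a fourth.
A#→D## = 6 semitones, 1 wider than the perfect fourth (5), so augmented.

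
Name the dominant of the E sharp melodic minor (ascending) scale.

B#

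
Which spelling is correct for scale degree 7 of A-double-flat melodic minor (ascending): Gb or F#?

Each scale degree takes a distinct letter name. Degree 7 of a scale on A must use the letter G.
Gb and F# are enharmonically the same pitch, but only Gb uses the letter G, so it is the correct spelling here.

Gb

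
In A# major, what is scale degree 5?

The A# major scale runs A# B# C## D# E# F## G##.
Degree 5 is E#.

E#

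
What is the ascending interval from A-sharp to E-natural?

Counting letters A–B–C–D–E gives a fifth.
A#→E = 6 semitones, 1 narrower than the perfect fifth (7), so diminished.

diminished fifth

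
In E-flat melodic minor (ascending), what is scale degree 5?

The Eb melodic minor (ascending) scale runs Eb F Gb Ab Bb C D.
Degree 5 is Bb.

Bb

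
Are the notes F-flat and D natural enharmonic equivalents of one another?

Two spellings are enharmonically equivalent only if they share a pitch class.
Here Fb → 4, D → 2; 2 ≠ 4, so they are not.

No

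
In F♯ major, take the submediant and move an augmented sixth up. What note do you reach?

The submediant of F# major is D#.
An augmented sixth (10 semitones) above D# lands on the letter B, giving B##.

B##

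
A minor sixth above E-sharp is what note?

A sixth above E lands on the letter C.
A minor sixth spans 8 semitones, so E# moves to pitch class 1. On the letter C that is C#.

C#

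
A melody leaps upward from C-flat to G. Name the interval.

augmented fifth

Counting letters C–D–E–F–G gives a fifth.
Cb→G = 8 semitones, 1 wider than the perfect fifth (7), so augmented.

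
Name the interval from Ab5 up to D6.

augmented fourth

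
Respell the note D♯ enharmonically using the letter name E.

Eb

D# is pitch class 3. The letter E alone is pitch class 4.
To reach pitch class 3 from E requires an offset of -1 semitone, i.e. flat: Eb.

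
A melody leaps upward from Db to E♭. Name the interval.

Counting letters D–E gives a second.
Db→Eb = 2 semitones, exactly the major second.

major second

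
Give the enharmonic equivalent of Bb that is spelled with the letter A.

A#

Bb is pitch class 10. The letter A alone is pitch class 9.
To reach pitch class 10 from A requires an offset of +1 semitone, i.e. sharp: A#.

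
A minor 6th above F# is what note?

A sixth above F lands on the letter D.
A minor sixth spans 8 semitones, so F# moves to pitch class 2. On the letter D that is D.

D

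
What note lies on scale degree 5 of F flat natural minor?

Cb

Degree 5 takes the letter 4 steps above F, which is C.
In natural minor, degree 5 sits 7 semitones above the tonic. Fb + 7 semitones is pitch class 11, spelled on C as Cb.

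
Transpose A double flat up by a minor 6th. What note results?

A sixth above A lands on the letter F.
A minor sixth spans 8 semitones, so Abb moves to pitch class 3. On the letter F that is Fbb.

Fbb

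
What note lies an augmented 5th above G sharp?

D##

G up a perfect fifth is D, so the target letter is D.
From G#, an augmented fifth is 8 semitones up: D##.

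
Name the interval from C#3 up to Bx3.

augmented seventh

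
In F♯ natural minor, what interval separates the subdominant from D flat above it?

diminished third

The subdominant of F# natural minor is B.
B up to Db: letters B→D make it a third; 2 semitones makes it diminished.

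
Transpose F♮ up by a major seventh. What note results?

F up a major seventh is E, so the target letter is E.
From F, a major seventh is 11 semitones up: E.

E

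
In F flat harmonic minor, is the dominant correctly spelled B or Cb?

Each scale degree takes a distinct letter name. Degree 5 of a scale on F must use the letter C.
Cb and B are enharmonically the same pitch, but only Cb uses the letter C, so it is the correct spelling here.

Cb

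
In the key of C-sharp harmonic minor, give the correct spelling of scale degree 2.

D#

The C# harmonic minor scale runs C# D# E F# G# A B#.
Degree 2 is D#.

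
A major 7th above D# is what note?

C##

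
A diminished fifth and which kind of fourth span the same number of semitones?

augmented

A diminished fifth spans 6 semitones.
A fourth spanning 6 semitones is augmented (the perfect fourth is 5).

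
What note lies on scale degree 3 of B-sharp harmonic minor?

The B# harmonic minor scale runs B# C## D# E# F## G# A##.
Degree 3 is D#.

D#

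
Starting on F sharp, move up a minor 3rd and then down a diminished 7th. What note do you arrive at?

B#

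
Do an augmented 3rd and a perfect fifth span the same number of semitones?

An augmented third spans 5 semitones; a perfect fifth spans 7.
The spans differ, so they are not enharmonic equivalents.

No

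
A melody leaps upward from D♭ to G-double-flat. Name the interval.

diminished fourth

Counting letters D–E–F–G gives a fourth.
Db→Gbb = 4 semitones, 1 narrower than the perfect fourth (5), so diminished.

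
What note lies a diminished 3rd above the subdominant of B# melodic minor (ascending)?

G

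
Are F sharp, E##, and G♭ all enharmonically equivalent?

Yes

F# is pitch class 6; E## is pitch class 6; Gb is pitch class 6.
All spellings map to pitch class 6, so they are enharmonically equivalent.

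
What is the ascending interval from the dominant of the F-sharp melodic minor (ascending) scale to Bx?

The dominant of F# melodic minor (ascending) is C#.
C# up to B##: letters C→B make it a seventh; 12 semitones makes it augmented.

augmented seventh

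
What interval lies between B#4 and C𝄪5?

major second

The letter names run B→C, a span of 1 letter step, so the interval is some kind of second.
B# to C## is 2 semitones. A major second is 2, so 2 makes it major.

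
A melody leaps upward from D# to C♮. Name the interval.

The letter names run D→C, a span of 6 letter steps, so the interval is some kind of seventh.
D# to C is 9 semitones. A major seventh is 11, so 9 makes it diminished.

diminished seventh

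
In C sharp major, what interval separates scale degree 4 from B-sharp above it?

augmented fourth

Scale degree 4 of C# major is F#.
F# up to B#: letters F→B make it a fourth; 6 semitones makes it augmented.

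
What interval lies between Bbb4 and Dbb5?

Counting letters B–C–D gives a third.
Bbb→Dbb = 3 semitones, 1 narrower than the major third (4), so minor.

minor third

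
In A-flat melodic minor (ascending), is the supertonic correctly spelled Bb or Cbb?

Each scale degree takes a distinct letter name. Degree 2 of a scale on A must use the letter B.
Bb and Cbb are enharmonically the same pitch, but only Bb uses the letter B, so it is the correct spelling here.

Bb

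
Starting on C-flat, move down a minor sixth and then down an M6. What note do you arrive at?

Gb

A minor sixth down from Cb is Eb (letter E, 8 semitones down).
A major sixth down from Eb is Gb (letter G, 9 semitones down).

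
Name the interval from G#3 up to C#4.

The letter names run G→C, a span of 3 letter steps, so the interval is some kind of fourth.
G# to C# is 5 semitones. A perfect fourth is 5, so 5 makes it perfect.

perfect fourth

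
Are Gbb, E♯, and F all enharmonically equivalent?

Yes

Gbb = pitch class 5 and E# = pitch class 5 and F = pitch class 5 — the same pitch class, so they are enharmonic equivalents.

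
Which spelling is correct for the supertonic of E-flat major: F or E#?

F

Each scale degree takes a distinct letter name. Degree 2 of a scale on E must use the letter F.
F and E# are enharmonically the same pitch, but only F uses the letter F, so it is the correct spelling here.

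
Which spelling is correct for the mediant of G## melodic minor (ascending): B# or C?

Each scale degree takes a distinct letter name. Degree 3 of a scale on G must use the letter B.
B# and C are enharmonically the same pitch, but only B# uses the letter B, so it is the correct spelling here.

B#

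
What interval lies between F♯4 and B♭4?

diminished fourth

The letter names run F→B, a span of 3 letter steps, so the interval is some kind of fourth.
F# to Bb is 4 semitones. A perfect fourth is 5, so 4 makes it diminished.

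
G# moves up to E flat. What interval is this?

Counting letters G–A–B–C–D–E gives a sixth.
G#→Eb = 7 semitones, 2 narrower than the major sixth (9), so diminished.

diminished sixth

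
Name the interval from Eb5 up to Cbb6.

Counting letters E–F–G–A–B–C gives a sixth.
Eb→Cbb = 7 semitones, 2 narrower than the major sixth (9), so diminished.

diminished sixth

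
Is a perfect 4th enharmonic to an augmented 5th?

A perfect fourth spans 5 semitones; an augmented fifth spans 8.
The spans differ, so they are not enharmonic equivalents.

No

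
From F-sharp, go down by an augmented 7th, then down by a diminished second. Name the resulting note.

An augmented seventh down from F# is Gb (letter G, 12 semitones down).
A diminished second down from Gb is F# (letter F, 0 semitones down).

F#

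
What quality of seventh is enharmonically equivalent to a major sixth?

diminished

A major sixth spans 9 semitones.
A seventh spanning 9 semitones is diminished (the major seventh is 11).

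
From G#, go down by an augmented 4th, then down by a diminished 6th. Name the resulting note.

An augmented fourth down from G# is D (letter D, 6 semitones down).
A diminished sixth down from D is F## (letter F, 7 semitones down).

F##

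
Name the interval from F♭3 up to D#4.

doubly augmented sixth

The letter names run F→D, a span of 5 letter steps, so the interval is some kind of sixth.
Fb to D# is 11 semitones. A major sixth is 9, so 11 makes it doubly augmented.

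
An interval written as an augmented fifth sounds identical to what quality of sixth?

minor

An augmented fifth spans 8 semitones.
A sixth spanning 8 semitones is minor (the major sixth is 9).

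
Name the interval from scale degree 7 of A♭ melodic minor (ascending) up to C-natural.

perfect fourth

Scale degree 7 of Ab melodic minor (ascending) is G.
G up to C: letters G→C make it a fourth; 5 semitones makes it perfect.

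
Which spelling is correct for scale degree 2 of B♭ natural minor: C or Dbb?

C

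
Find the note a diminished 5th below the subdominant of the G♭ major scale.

The subdominant of Gb major is Cb.
A diminished fifth (6 semitones) below Cb lands on the letter F, giving F.

F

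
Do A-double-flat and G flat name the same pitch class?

Abb is pitch class 7; Gb is pitch class 6.
The pitch classes differ (7 vs. 6), so they are not enharmonic equivalents.

No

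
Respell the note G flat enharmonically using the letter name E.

E##

Plain E sits 2 semitones below Gb, so on the letter E the same pitch needs a double sharp: E##.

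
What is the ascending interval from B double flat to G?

Counting letters B–C–D–E–F–G gives a sixth.
Bbb→G = 10 semitones, 1 wider than the major sixth (9), so augmented.

augmented sixth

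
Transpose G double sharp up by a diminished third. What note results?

G up a major third is B, so the target letter is B.
From G##, a diminished third is 2 semitones up: B.

B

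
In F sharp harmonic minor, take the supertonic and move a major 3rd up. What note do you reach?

The supertonic of F# harmonic minor is G#.
A major third (4 semitones) above G# lands on the letter B, giving B#.

B#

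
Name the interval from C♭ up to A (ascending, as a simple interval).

augmented sixth

The letter names run C→A, a span of 5 letter steps, so the interval is some kind of sixth.
Cb to A is 10 semitones. A major sixth is 9, so 10 makes it augmented.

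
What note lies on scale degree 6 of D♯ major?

B#

The D# major scale runs D# E# F## G# A# B# C##.
Degree 6 is B#.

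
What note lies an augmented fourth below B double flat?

Fbb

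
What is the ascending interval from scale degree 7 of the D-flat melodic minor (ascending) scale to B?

major seventh

Scale degree 7 of Db melodic minor (ascending) is C.
C up to B: letters C→B make it a seventh; 11 semitones makes it major.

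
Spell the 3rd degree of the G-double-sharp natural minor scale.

B#

The G## natural minor scale runs G## A## B# C## D## E# F##.
Degree 3 is B#.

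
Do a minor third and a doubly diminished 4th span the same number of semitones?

Yes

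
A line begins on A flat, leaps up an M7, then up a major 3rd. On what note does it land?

B

A major seventh up from Ab is G (letter G, 11 semitones up).
A major third up from G is B (letter B, 4 semitones up).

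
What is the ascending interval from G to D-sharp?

augmented fifth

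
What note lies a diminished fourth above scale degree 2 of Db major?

Abb

Scale degree 2 of Db major is Eb.
A diminished fourth (4 semitones) above Eb lands on the letter A, giving Abb.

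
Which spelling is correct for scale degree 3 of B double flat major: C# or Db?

Db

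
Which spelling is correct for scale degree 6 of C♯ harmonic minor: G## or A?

Each scale degree takes a distinct letter name. Degree 6 of a scale on C must use the letter A.
A and G## are enharmonically the same pitch, but only A uses the letter A, so it is the correct spelling here.

A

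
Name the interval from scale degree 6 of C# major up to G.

diminished seventh

Scale degree 6 of C# major is A#.
A# up to G: letters A→G make it a seventh; 9 semitones makes it diminished.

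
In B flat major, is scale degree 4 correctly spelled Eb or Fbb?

Eb

Each scale degree takes a distinct letter name. Degree 4 of a scale on B must use the letter E.
Eb and Fbb are enharmonically the same pitch, but only Eb uses the letter E, so it is the correct spelling here.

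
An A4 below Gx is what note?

D#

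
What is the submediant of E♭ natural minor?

Cb

Degree 6 takes the letter 5 steps above E, which is C.
In natural minor, degree 6 sits 8 semitones above the tonic. Eb + 8 semitones is pitch class 11, spelled on C as Cb.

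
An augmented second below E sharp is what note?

E down a major second is D, so the target letter is D.
From E#, an augmented second is 3 semitones down: D.

D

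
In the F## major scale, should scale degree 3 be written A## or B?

Each scale degree takes a distinct letter name. Degree 3 of a scale on F must use the letter A.
A## and B are enharmonically the same pitch, but only A## uses the letter A, so it is the correct spelling here.

A##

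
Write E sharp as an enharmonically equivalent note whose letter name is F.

F

Plain F sits at the same pitch as E#, so on the letter F the same pitch needs a natural: F.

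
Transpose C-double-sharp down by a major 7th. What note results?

A seventh below C lands on the letter D.
A major seventh spans 11 semitones, so C## moves to pitch class 3. On the letter D that is D#.

D#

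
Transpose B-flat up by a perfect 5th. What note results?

F

A fifth above B lands on the letter F.
A perfect fifth spans 7 semitones, so Bb moves to pitch class 5. On the letter F that is F.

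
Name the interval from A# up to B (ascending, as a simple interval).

Counting letters A–B gives a second.
A#→B = 1 semitone, 1 narrower than the major second (2), so minor.

minor second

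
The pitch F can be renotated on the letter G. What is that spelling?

Gbb

Plain G sits 2 semitones above F, so on the letter G the same pitch needs a double flat: Gbb.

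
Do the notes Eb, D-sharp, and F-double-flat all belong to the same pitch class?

Eb = pitch class 3 and D# = pitch class 3 and Fbb = pitch class 3 — the same pitch class, so they are enharmonic equivalents.

Yes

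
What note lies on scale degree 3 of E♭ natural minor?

Gb

The Eb natural minor scale runs Eb F Gb Ab Bb Cb Db.
Degree 3 is Gb.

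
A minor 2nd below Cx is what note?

C down a major second is Bb, so the target letter is B.
From C##, a minor second is 1 semitone down: B##.

B##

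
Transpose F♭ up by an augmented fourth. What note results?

A fourth above F lands on the letter B.
An augmented fourth spans 6 semitones, so Fb moves to pitch class 10. On the letter B that is Bb.

Bb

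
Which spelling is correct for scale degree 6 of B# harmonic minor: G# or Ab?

G#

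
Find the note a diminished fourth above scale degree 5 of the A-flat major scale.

Scale degree 5 of Ab major is Eb.
A diminished fourth (4 semitones) above Eb lands on the letter A, giving Abb.

Abb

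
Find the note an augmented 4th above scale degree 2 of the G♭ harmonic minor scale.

D

Scale degree 2 of Gb harmonic minor is Ab.
An augmented fourth (6 semitones) above Ab lands on the letter D, giving D.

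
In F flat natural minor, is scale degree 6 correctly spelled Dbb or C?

Dbb

Each scale degree takes a distinct letter name. Degree 6 of a scale on F must use the letter D.
Dbb and C are enharmonically the same pitch, but only Dbb uses the letter D, so it is the correct spelling here.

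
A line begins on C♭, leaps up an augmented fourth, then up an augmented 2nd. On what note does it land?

An augmented fourth up from Cb is F (letter F, 6 semitones up).
An augmented second up from F is G# (letter G, 3 semitones up).

G#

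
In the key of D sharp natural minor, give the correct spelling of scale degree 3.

F#

The D# natural minor scale runs D# E# F# G# A# B C#.
Degree 3 is F#.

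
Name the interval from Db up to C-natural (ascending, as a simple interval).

The letter names run D→C, a span of 6 letter steps, so the interval is some kind of seventh.
Db to C is 11 semitones. A major seventh is 11, so 11 makes it major.

major seventh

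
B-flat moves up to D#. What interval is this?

augmented third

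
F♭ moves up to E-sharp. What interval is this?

doubly augmented seventh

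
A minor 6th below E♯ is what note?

A sixth below E lands on the letter G.
A minor sixth spans 8 semitones, so E# moves to pitch class 9. On the letter G that is G##.

G##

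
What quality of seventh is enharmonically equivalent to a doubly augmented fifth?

diminished

A doubly augmented fifth spans 9 semitones.
A seventh spanning 9 semitones is diminished (the major seventh is 11).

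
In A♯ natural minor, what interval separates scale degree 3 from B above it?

minor seventh

Scale degree 3 of A# natural minor is C#.
C# up to B: letters C→B make it a seventh; 10 semitones makes it minor.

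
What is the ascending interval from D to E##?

The letter names run D→E, a span of 1 letter step, so the interval is some kind of second.
D to E## is 4 semitones. A major second is 2, so 4 makes it doubly augmented.

doubly augmented second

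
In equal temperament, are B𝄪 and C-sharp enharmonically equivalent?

B## is pitch class 1; C# is pitch class 1.
All spellings map to pitch class 1, so they are enharmonically equivalent.

Yes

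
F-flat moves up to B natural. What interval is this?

The letter names run F→B, a span of 3 letter steps, so the interval is some kind of fourth.
Fb to B is 7 semitones. A perfect fourth is 5, so 7 makes it doubly augmented.

doubly augmented fourth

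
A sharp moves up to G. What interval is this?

diminished seventh

Counting letters A–B–C–D–E–F–G gives a seventh.
A#→G = 9 semitones, 2 narrower than the major seventh (11), so diminished.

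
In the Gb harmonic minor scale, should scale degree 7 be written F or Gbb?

F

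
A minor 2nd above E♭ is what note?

Fb

A second above E lands on the letter F.
A minor second spans 1 semitone, so Eb moves to pitch class 4. On the letter F that is Fb.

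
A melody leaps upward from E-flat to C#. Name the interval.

The letter names run E→C, a span of 5 letter steps, so the interval is some kind of sixth.
Eb to C# is 10 semitones. A major sixth is 9, so 10 makes it augmented.

augmented sixth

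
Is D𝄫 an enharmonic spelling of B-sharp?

Dbb = pitch class 0 and B# = pitch class 0 — the same pitch class, so they are enharmonic equivalents.

Yes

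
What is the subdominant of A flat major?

Db

Degree 4 takes the letter 3 steps above A, which is D.
In major, degree 4 sits 5 semitones above the tonic. Ab + 5 semitones is pitch class 1, spelled on D as Db.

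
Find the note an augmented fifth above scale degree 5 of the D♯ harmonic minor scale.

Scale degree 5 of D# harmonic minor is A#.
An augmented fifth (8 semitones) above A# lands on the letter E, giving E##.

E##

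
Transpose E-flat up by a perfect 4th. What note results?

Ab

A fourth above E lands on the letter A.
A perfect fourth spans 5 semitones, so Eb moves to pitch class 8. On the letter A that is Ab.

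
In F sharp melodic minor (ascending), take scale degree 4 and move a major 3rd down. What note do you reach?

G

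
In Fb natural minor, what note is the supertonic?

Gb

The Fb natural minor scale runs Fb Gb Abb Bbb Cb Dbb Ebb.
Degree 2 is Gb.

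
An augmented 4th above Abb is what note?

A up a perfect fourth is D, so the target letter is D.
From Abb, an augmented fourth is 6 semitones up: Db.

Db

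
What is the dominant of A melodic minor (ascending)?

E

The A melodic minor (ascending) scale runs A B C D E F# G#.
Degree 5 is E.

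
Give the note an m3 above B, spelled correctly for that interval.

B up a major third is D#, so the target letter is D.
From B, a minor third is 3 semitones up: D.

D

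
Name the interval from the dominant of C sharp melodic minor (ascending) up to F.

diminished seventh

The dominant of C# melodic minor (ascending) is G#.
G# up to F: letters G→F make it a seventh; 9 semitones makes it diminished.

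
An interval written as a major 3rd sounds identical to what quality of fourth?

diminished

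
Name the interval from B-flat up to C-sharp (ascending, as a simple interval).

augmented second

The letter names run B→C, a span of 1 letter step, so the interval is some kind of second.
Bb to C# is 3 semitones. A major second is 2, so 3 makes it augmented.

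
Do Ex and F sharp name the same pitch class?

E## = pitch class 6 and F# = pitch class 6 — the same pitch class, so they are enharmonic equivalents.

Yes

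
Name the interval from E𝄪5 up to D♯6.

diminished seventh

The letter names run E→D, a span of 6 letter steps, so the interval is some kind of seventh.
E## to D# is 9 semitones. A major seventh is 11, so 9 makes it diminished.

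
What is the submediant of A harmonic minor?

F

The A harmonic minor scale runs A B C D E F G#.
Degree 6 is F.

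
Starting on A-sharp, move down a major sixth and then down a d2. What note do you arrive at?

A major sixth down from A# is C# (letter C, 9 semitones down).
A diminished second down from C# is B## (letter B, 0 semitones down).

B##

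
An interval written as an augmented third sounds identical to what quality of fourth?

perfect

An augmented third spans 5 semitones.
A fourth spanning 5 semitones is perfect (the perfect fourth is 5).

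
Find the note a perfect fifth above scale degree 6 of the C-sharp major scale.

E#

Scale degree 6 of C# major is A#.
A perfect fifth (7 semitones) above A# lands on the letter E, giving E#.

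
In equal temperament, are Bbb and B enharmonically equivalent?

No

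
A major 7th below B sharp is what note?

C#

A seventh below B lands on the letter C.
A major seventh spans 11 semitones, so B# moves to pitch class 1. On the letter C that is C#.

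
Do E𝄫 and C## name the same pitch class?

Ebb is pitch class 2; C## is pitch class 2.
All spellings map to pitch class 2, so they are enharmonically equivalent.

Yes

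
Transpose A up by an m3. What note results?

C

A up a major third is C#, so the target letter is C.
From A, a minor third is 3 semitones up: C.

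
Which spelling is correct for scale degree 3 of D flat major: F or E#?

Each scale degree takes a distinct letter name. Degree 3 of a scale on D must use the letter F.
F and E# are enharmonically the same pitch, but only F uses the letter F, so it is the correct spelling here.

F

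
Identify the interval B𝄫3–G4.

The letter names run B→G, a span of 5 letter steps, so the interval is some kind of sixth.
Bbb to G is 10 semitones. A major sixth is 9, so 10 makes it augmented.

augmented sixth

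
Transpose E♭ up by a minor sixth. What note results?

Cb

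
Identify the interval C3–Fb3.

diminished fourth

Counting letters C–D–E–F gives a fourth.
C→Fb = 4 semitones, 1 narrower than the perfect fourth (5), so diminished.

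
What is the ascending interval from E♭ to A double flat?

diminished fourth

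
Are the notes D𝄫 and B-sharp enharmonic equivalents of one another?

Yes

Dbb = pitch class 0 and B# = pitch class 0 — the same pitch class, so they are enharmonic equivalents.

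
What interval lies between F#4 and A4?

Counting letters F–G–A gives a third.
F#→A = 3 semitones, 1 narrower than the major third (4), so minor.

minor third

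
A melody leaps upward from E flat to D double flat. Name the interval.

The letter names run E→D, a span of 6 letter steps, so the interval is some kind of seventh.
Eb to Dbb is 9 semitones. A major seventh is 11, so 9 makes it diminished.

diminished seventh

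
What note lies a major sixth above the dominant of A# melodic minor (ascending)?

The dominant of A# melodic minor (ascending) is E#.
A major sixth (9 semitones) above E# lands on the letter C, giving C##.

C##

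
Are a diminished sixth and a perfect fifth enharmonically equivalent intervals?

A diminished sixth spans 7 semitones; a perfect fifth spans 7.
They are enharmonically equivalent.

Yes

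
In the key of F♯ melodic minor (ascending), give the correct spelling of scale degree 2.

G#

The F# melodic minor (ascending) scale runs F# G# A B C# D# E#.
Degree 2 is G#.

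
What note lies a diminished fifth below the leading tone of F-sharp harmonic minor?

A##

The leading tone of F# harmonic minor is E#.
A diminished fifth (6 semitones) below E# lands on the letter A, giving A##.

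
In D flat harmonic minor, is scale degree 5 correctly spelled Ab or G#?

Each scale degree takes a distinct letter name. Degree 5 of a scale on D must use the letter A.
Ab and G# are enharmonically the same pitch, but only Ab uses the letter A, so it is the correct spelling here.

Ab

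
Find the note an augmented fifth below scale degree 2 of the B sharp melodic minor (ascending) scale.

Scale degree 2 of B# melodic minor (ascending) is C##.
An augmented fifth (8 semitones) below C## lands on the letter F, giving F#.

F#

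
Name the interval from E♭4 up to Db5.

minor seventh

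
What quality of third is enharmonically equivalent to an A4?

An augmented fourth spans 6 semitones.
A third spanning 6 semitones is doubly augmented (the major third is 4).

doubly augmented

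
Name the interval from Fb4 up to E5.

Counting letters F–G–A–B–C–D–E gives a seventh.
Fb→E = 12 semitones, 1 wider than the major seventh (11), so augmented.

augmented seventh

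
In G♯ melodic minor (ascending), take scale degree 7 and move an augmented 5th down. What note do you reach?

Scale degree 7 of G# melodic minor (ascending) is F##.
An augmented fifth (8 semitones) below F## lands on the letter B, giving B.

B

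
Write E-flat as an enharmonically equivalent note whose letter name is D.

Plain D sits 1 semitone below Eb, so on the letter D the same pitch needs a sharp: D#.

D#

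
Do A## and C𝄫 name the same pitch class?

No

Two spellings are enharmonically equivalent only if they share a pitch class.
Here A## → 11, Cbb → 10; 10 ≠ 11, so they are not.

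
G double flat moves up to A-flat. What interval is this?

Counting letters G–A gives a second.
Gbb→Ab = 3 semitones, 1 wider than the major second (2), so augmented.

augmented second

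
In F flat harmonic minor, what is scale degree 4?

Bbb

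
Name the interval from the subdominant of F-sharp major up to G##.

The subdominant of F# major is B.
B up to G##: letters B→G make it a sixth; 10 semitones makes it augmented.

augmented sixth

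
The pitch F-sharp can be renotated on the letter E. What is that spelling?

E##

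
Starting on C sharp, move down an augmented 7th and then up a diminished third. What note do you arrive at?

Fbb

An augmented seventh down from C# is Db (letter D, 12 semitones down).
A diminished third up from Db is Fbb (letter F, 2 semitones up).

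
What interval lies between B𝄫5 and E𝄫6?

Counting letters B–C–D–E gives a fourth.
Bbb→Ebb = 5 semitones, exactly the perfect fourth.

perfect fourth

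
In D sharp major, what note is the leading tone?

Degree 7 takes the letter 6 steps above D, which is C.
In major, degree 7 sits 11 semitones above the tonic. D# + 11 semitones is pitch class 2, spelled on C as C##.

C##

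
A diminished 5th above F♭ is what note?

Cbb

A fifth above F lands on the letter C.
A diminished fifth spans 6 semitones, so Fb moves to pitch class 10. On the letter C that is Cbb.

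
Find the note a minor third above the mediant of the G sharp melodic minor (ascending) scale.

The mediant of G# melodic minor (ascending) is B.
A minor third (3 semitones) above B lands on the letter D, giving D.

D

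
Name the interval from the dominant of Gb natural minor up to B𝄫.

The dominant of Gb natural minor is Db.
Db up to Bbb: letters D→B make it a sixth; 8 semitones makes it minor.

minor sixth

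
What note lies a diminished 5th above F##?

A fifth above F lands on the letter C.
A diminished fifth spans 6 semitones, so F## moves to pitch class 1. On the letter C that is C#.

C#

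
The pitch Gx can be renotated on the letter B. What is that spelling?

Bbb

Plain B sits 2 semitones above G##, so on the letter B the same pitch needs a double flat: Bbb.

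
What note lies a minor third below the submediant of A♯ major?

D##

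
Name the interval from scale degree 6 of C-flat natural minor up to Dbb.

Scale degree 6 of Cb natural minor is Abb.
Abb up to Dbb: letters A→D make it a fourth; 5 semitones makes it perfect.

perfect fourth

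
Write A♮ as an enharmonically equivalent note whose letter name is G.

Plain G sits 2 semitones below A, so on the letter G the same pitch needs a double sharp: G##.

G##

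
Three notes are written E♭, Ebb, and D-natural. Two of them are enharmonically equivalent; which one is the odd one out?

Eb

In 12-tone equal temperament, enharmonic equivalents share a pitch class. Eb is pitch class 3; Ebb is pitch class 2; D is pitch class 2.
Ebb and D share pitch class 2, while Eb is pitch class 3.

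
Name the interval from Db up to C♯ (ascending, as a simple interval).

Counting letters D–E–F–G–A–B–C gives a seventh.
Db→C# = 12 semitones, 1 wider than the major seventh (11), so augmented.

augmented seventh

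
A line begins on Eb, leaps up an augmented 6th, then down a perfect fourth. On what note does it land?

An augmented sixth up from Eb is C# (letter C, 10 semitones up).
A perfect fourth down from C# is G# (letter G, 5 semitones down).

G#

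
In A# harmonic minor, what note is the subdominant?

The A# harmonic minor scale runs A# B# C# D# E# F# G##.
Degree 4 is D#.

D#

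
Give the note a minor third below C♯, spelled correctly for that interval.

C down a major third is Ab, so the target letter is A.
From C#, a minor third is 3 semitones down: A#.

A#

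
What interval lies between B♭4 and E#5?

doubly augmented fourth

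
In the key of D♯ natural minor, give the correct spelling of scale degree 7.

C#

Degree 7 takes the letter 6 steps above D, which is C.
In natural minor, degree 7 sits 10 semitones above the tonic. D# + 10 semitones is pitch class 1, spelled on C as C#.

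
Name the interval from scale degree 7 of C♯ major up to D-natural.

diminished third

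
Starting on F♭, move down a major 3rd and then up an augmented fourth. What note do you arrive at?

Gb

A major third down from Fb is Dbb (letter D, 4 semitones down).
An augmented fourth up from Dbb is Gb (letter G, 6 semitones up).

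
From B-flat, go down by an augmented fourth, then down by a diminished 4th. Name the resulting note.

C

An augmented fourth down from Bb is Fb (letter F, 6 semitones down).
A diminished fourth down from Fb is C (letter C, 4 semitones down).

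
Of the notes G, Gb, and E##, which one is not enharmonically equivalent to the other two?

In 12-tone equal temperament, enharmonic equivalents share a pitch class. G is pitch class 7; Gb is pitch class 6; E## is pitch class 6.
Gb and E## share pitch class 6, while G is pitch class 7.

G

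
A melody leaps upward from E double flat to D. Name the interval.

Counting letters E–F–G–A–B–C–D gives a seventh.
Ebb→D = 12 semitones, 1 wider than the major seventh (11), so augmented.

augmented seventh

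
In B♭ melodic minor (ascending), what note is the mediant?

The Bb melodic minor (ascending) scale runs Bb C Db Eb F G A.
Degree 3 is Db.

Db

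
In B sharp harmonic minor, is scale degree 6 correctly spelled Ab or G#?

Each scale degree takes a distinct letter name. Degree 6 of a scale on B must use the letter G.
G# and Ab are enharmonically the same pitch, but only G# uses the letter G, so it is the correct spelling here.

G#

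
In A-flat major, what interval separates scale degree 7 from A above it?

major second

Scale degree 7 of Ab major is G.
G up to A: letters G→A make it a second; 2 semitones makes it major.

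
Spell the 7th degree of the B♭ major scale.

A

Degree 7 takes the letter 6 steps above B, which is A.
In major, degree 7 sits 11 semitones above the tonic. Bb + 11 semitones is pitch class 9, spelled on A as A.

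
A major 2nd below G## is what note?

A second below G lands on the letter F.
A major second spans 2 semitones, so G## moves to pitch class 7. On the letter F that is F##.

F##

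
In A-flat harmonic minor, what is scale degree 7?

The Ab harmonic minor scale runs Ab Bb Cb Db Eb Fb G.
Degree 7 is G.

G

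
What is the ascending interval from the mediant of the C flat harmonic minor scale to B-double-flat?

The mediant of Cb harmonic minor is Ebb.
Ebb up to Bbb: letters E→B make it a fifth; 7 semitones makes it perfect.

perfect fifth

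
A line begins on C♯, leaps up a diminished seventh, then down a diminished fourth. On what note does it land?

A diminished seventh up from C# is Bb (letter B, 9 semitones up).
A diminished fourth down from Bb is F# (letter F, 4 semitones down).

F#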